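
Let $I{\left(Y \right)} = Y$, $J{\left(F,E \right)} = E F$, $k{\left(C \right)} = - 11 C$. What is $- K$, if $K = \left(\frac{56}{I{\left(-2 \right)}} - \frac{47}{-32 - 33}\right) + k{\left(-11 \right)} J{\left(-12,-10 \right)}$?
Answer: $- \frac{942027}{65} \approx -14493.0$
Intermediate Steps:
$K = \frac{942027}{65}$ ($K = \left(\frac{56}{-2} - \frac{47}{-32 - 33}\right) + \left(-11\right) \left(-11\right) \left(\left(-10\right) \left(-12\right)\right) = \left(56 \left(- \frac{1}{2}\right) - \frac{47}{-65}\right) + 121 \cdot 120 = \left(-28 - - \frac{47}{65}\right) + 14520 = \left(-28 + \frac{47}{65}\right) + 14520 = - \frac{1773}{65} + 14520 = \frac{942027}{65} \approx 14493.0$)
$- K = \left(-1\right) \frac{942027}{65} = - \frac{942027}{65}$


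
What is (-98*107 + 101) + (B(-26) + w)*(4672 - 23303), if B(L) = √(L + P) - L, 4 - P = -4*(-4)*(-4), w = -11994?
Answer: 222965423 - 18631*√42 ≈ 2.2284e+8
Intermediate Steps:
P = 68 (P = 4 - (-4*(-4))*(-4) = 4 - 16*(-4) = 4 - 1*(-64) = 4 + 64 = 68)
B(L) = √(68 + L) - L (B(L) = √(L + 68) - L = √(68 + L) - L)
(-98*107 + 101) + (B(-26) + w)*(4672 - 23303) = (-98*107 + 101) + ((√(68 - 26) - 1*(-26)) - 11994)*(4672 - 23303) = (-10486 + 101) + ((√42 + 26) - 11994)*(-18631) = -10385 + ((26 + √42) - 11994)*(-18631) = -10385 + (-11968 + √42)*(-18631) = -10385 + (222975808 - 18631*√42) = 222965423 - 18631*√42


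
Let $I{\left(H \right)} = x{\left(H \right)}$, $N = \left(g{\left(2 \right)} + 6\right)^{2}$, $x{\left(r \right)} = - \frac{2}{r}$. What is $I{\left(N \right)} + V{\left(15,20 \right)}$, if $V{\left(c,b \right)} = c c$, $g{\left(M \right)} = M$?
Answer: $\frac{7199}{32} \approx 224.97$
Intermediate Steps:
$V{\left(c,b \right)} = c^{2}$
$N = 64$ ($N = \left(2 + 6\right)^{2} = 8^{2} = 64$)
$I{\left(H \right)} = - \frac{2}{H}$
$I{\left(N \right)} + V{\left(15,20 \right)} = - \frac{2}{64} + 15^{2} = \left(-2\right) \frac{1}{64} + 225 = - \frac{1}{32} + 225 = \frac{7199}{32}$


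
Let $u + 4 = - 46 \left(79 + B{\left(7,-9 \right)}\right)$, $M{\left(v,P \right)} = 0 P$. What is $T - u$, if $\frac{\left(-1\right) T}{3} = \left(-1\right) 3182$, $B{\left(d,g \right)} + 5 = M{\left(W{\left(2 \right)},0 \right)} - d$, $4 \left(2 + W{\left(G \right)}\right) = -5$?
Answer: $12632$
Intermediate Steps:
$W{\left(G \right)} = - \frac{13}{4}$ ($W{\left(G \right)} = -2 + \frac{1}{4} \left(-5\right) = -2 - \frac{5}{4} = - \frac{13}{4}$)
$M{\left(v,P \right)} = 0$
$B{\left(d,g \right)} = -5 - d$ ($B{\left(d,g \right)} = -5 + \left(0 - d\right) = -5 - d$)
$T = 9546$ ($T = - 3 \left(\left(-1\right) 3182\right) = \left(-3\right) \left(-3182\right) = 9546$)
$u = -3086$ ($u = -4 - 46 \left(79 - 12\right) = -4 - 3082 = -3086$)
$T - u = 9546 - -3086 = 9546 + 3086 = 12632$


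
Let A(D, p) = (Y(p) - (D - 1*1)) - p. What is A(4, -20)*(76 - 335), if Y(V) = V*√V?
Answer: -4403 + 10360*I*√5 ≈ -4403.0 + 23166.0*I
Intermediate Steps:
Y(V) = V^(3/2)
A(D, p) = 1 + p^(3/2) - D - p (A(D, p) = (p^(3/2) - (D - 1*1)) - p = (p^(3/2) - (D - 1)) - p = (p^(3/2) - (-1 + D)) - p = (p^(3/2) + (1 - D)) - p = (1 + p^(3/2) - D) - p = 1 + p^(3/2) - D - p)
A(4, -20)*(76 - 335) = (1 + (-20)^(3/2) - 1*4 - 1*(-20))*(76 - 335) = (1 - 40*I*√5 - 4 + 20)*(-259) = (17 - 40*I*√5)*(-259) = -4403 + 10360*I*√5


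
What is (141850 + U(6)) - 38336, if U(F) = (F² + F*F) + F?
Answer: 103592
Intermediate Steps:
U(F) = F + 2*F² (U(F) = (F² + F²) + F = 2*F² + F = F + 2*F²)
(141850 + U(6)) - 38336 = (141850 + 6*(1 + 2*6)) - 38336 = (141850 + 6*(1 + 12)) - 38336 = (141850 + 6*13) - 38336 = (141850 + 78) - 38336 = 141928 - 38336 = 103592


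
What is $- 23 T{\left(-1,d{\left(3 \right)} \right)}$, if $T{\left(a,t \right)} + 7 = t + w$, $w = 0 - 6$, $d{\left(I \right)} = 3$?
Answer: $230$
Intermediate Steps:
$w = -6$ ($w = 0 - 6 = -6$)
$T{\left(a,t \right)} = -13 + t$ ($T{\left(a,t \right)} = -7 + \left(t - 6\right) = -7 + \left(-6 + t\right) = -13 + t$)
$- 23 T{\left(-1,d{\left(3 \right)} \right)} = - 23 \left(-13 + 3\right) = \left(-23\right) \left(-10\right) = 230$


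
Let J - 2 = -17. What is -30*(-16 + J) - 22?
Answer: 908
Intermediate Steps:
J = -15 (J = 2 - 17 = -15)
-30*(-16 + J) - 22 = -30*(-16 - 15) - 22 = -30*(-31) - 22 = 930 - 22 = 908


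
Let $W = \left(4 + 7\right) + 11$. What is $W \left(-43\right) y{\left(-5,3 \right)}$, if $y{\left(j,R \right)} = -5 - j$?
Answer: $0$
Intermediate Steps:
$W = 22$ ($W = 11 + 11 = 22$)
$W \left(-43\right) y{\left(-5,3 \right)} = 22 \left(-43\right) \left(-5 - -5\right) = - 946 \left(-5 + 5\right) = \left(-946\right) 0 = 0$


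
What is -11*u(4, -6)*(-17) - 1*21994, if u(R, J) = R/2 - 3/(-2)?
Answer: -42679/2 ≈ -21340.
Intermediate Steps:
u(R, J) = 3/2 + R/2 (u(R, J) = R*(1/2) - 3*(-1/2) = R/2 + 3/2 = 3/2 + R/2)
-11*u(4, -6)*(-17) - 1*21994 = -11*(3/2 + (1/2)*4)*(-17) - 1*21994 = -11*(3/2 + 2)*(-17) - 21994 = -11*7/2*(-17) - 21994 = -77/2*(-17) - 21994 = 1309/2 - 21994 = -42679/2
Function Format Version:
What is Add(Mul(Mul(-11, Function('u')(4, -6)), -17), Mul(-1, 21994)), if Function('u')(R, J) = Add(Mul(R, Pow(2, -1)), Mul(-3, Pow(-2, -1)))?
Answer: Rational(-42679, 2) ≈ -21340.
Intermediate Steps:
Function('u')(R, J) = Add(Rational(3, 2), Mul(Rational(1, 2), R)) (Function('u')(R, J) = Add(Mul(R, Rational(1, 2)), Mul(-3, Rational(-1, 2))) = Add(Mul(Rational(1, 2), R), Rational(3, 2)) = Add(Rational(3, 2), Mul(Rational(1, 2), R)))
Add(Mul(Mul(-11, Function('u')(4, -6)), -17), Mul(-1, 21994)) = Add(Mul(Mul(-11, Add(Rational(3, 2), Mul(Rational(1, 2), 4))), -17), Mul(-1, 21994)) = Add(Mul(Mul(-11, Add(Rational(3, 2), 2)), -17), -21994) = Add(Mul(Mul(-11, Rational(7, 2)), -17), -21994) = Add(Mul(Rational(-77, 2), -17), -21994) = Add(Rational(1309, 2), -21994) = Rational(-42679, 2)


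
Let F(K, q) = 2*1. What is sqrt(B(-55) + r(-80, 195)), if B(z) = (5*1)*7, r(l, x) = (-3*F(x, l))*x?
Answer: I*sqrt(1135) ≈ 33.69*I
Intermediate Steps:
F(K, q) = 2
r(l, x) = -6*x (r(l, x) = (-3*2)*x = -6*x)
B(z) = 35 (B(z) = 5*7 = 35)
sqrt(B(-55) + r(-80, 195)) = sqrt(35 - 6*195) = sqrt(35 - 1170) = sqrt(-1135) = I*sqrt(1135)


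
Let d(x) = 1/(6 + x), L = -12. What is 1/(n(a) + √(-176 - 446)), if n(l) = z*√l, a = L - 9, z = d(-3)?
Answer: -3*I/(√21 + 3*√622) ≈ -0.037782*I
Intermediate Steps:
z = ⅓ (z = 1/(6 - 3) = 1/3 = ⅓ ≈ 0.33333)
a = -21 (a = -12 - 9 = -21)
n(l) = √l/3
1/(n(a) + √(-176 - 446)) = 1/(√(-21)/3 + √(-176 - 446)) = 1/((I*√21)/3 + √(-622)) = 1/(I*√21/3 + I*√622) = 1/(I*√622 + I*√21/3)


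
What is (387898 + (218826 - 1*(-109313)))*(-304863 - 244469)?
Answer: -393342037284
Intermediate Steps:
(387898 + (218826 - 1*(-109313)))*(-304863 - 244469) = (387898 + (218826 + 109313))*(-549332) = (387898 + 328139)*(-549332) = 716037*(-549332) = -393342037284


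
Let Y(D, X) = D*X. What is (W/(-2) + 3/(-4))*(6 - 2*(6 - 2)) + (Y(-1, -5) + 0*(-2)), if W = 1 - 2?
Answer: 11/2 ≈ 5.5000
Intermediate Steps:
W = -1
(W/(-2) + 3/(-4))*(6 - 2*(6 - 2)) + (Y(-1, -5) + 0*(-2)) = (-1/(-2) + 3/(-4))*(6 - 2*(6 - 2)) + (-1*(-5) + 0*(-2)) = (-1*(-½) + 3*(-¼))*(6 - 2*4) + (5 + 0) = (½ - ¾)*(6 - 8) + 5 = -¼*(-2) + 5 = ½ + 5 = 11/2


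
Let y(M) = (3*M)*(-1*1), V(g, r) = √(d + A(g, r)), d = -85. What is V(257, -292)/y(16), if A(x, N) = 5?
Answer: -I*√5/12 ≈ -0.18634*I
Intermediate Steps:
V(g, r) = 4*I*√5 (V(g, r) = √(-85 + 5) = √(-80) = 4*I*√5)
y(M) = -3*M (y(M) = (3*M)*(-1) = -3*M)
V(257, -292)/y(16) = (4*I*√5)/((-3*16)) = (4*I*√5)/(-48) = (4*I*√5)*(-1/48) = -I*√5/12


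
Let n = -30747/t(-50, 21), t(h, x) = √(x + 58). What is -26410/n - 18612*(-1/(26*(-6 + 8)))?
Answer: 4653/13 + 26410*√79/30747 ≈ 365.56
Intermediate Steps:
t(h, x) = √(58 + x)
n = -30747*√79/79 (n = -30747/√(58 + 21) = -30747*√79/79 ≈ -3459.3)
-26410/n - 18612*(-1/(26*(-6 + 8))) = -26410*(-√79/30747) - 18612*(-1/(26*(-6 + 8))) = -(-26410)*√79/30747 - 18612/((-26*2)) = 26410*√79/30747 - 18612/(-52) = 26410*√79/30747 - 18612*(-1/52) = 26410*√79/30747 + 4653/13 = 4653/13 + 26410*√79/30747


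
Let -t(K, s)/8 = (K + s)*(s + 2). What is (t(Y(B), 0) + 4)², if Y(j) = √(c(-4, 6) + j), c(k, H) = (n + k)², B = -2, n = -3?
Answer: 12048 - 128*√47 ≈ 11170.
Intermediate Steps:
c(k, H) = (-3 + k)²
Y(j) = √(49 + j) (Y(j) = √((-3 - 4)² + j) = √((-7)² + j) = √(49 + j))
t(K, s) = -8*(2 + s)*(K + s) (t(K, s) = -8*(K + s)*(s + 2) = -8*(K + s)*(2 + s) = -8*(2 + s)*(K + s))
(t(Y(B), 0) + 4)² = ((-16*√(49 - 2) - 16*0 - 8*0² - 8*√(49 - 2)*0) + 4)² = ((-16*√47 + 0 - 8*0 - 8*√47*0) + 4)² = ((-16*√47 + 0 + 0 + 0) + 4)² = (-16*√47 + 4)² = (4 - 16*√47)²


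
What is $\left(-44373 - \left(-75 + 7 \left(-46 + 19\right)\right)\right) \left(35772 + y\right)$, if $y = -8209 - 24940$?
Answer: $-115697907$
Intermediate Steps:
$y = -33149$ ($y = -8209 - 24940 = -33149$)
$\left(-44373 - \left(-75 + 7 \left(-46 + 19\right)\right)\right) \left(35772 + y\right) = \left(-44373 - \left(-75 + 7 \left(-46 + 19\right)\right)\right) \left(35772 - 33149\right) = \left(-44373 + \left(75 - -189\right)\right) 2623 = \left(-44373 + \left(75 + 189\right)\right) 2623 = \left(-44373 + 264\right) 2623 = \left(-44109\right) 2623 = -115697907$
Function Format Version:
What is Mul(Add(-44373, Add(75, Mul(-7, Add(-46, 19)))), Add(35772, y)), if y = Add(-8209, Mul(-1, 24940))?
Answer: -115697907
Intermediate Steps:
y = -33149 (y = Add(-8209, -24940) = -33149)
Mul(Add(-44373, Add(75, Mul(-7, Add(-46, 19)))), Add(35772, y)) = Mul(Add(-44373, Add(75, Mul(-7, Add(-46, 19)))), Add(35772, -33149)) = Mul(Add(-44373, Add(75, Mul(-7, -27))), 2623) = Mul(Add(-44373, Add(75, 189)), 2623) = Mul(Add(-44373, 264), 2623) = Mul(-44109, 2623) = -115697907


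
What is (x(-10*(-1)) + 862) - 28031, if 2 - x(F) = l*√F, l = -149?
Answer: -27167 + 149*√10 ≈ -26696.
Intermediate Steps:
x(F) = 2 + 149*√F (x(F) = 2 - (-149)*√F = 2 + 149*√F)
(x(-10*(-1)) + 862) - 28031 = ((2 + 149*√(-10*(-1))) + 862) - 28031 = ((2 + 149*√10) + 862) - 28031 = (864 + 149*√10) - 28031 = -27167 + 149*√10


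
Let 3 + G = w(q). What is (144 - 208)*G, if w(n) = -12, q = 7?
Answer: 960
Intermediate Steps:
G = -15 (G = -3 - 12 = -15)
(144 - 208)*G = (144 - 208)*(-15) = -64*(-15) = 960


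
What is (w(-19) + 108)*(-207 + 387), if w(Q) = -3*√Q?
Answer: 19440 - 540*I*√19 ≈ 19440.0 - 2353.8*I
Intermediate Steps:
(w(-19) + 108)*(-207 + 387) = (-3*I*√19 + 108)*(-207 + 387) = (-3*I*√19 + 108)*180 = (108 - 3*I*√19)*180 = 19440 - 540*I*√19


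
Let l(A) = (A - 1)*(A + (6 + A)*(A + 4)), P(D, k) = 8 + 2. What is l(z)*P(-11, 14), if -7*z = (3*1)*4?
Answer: -75240/343 ≈ -219.36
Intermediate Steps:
P(D, k) = 10
z = -12/7 (z = -3*1*4/7 = -3*4/7 = -1/7*12 = -12/7 ≈ -1.7143)
l(A) = (-1 + A)*(A + (4 + A)*(6 + A)) (l(A) = (-1 + A)*(A + (6 + A)*(4 + A)) = (-1 + A)*(A + (4 + A)*(6 + A)))
l(z)*P(-11, 14) = (-24 + (-12/7)**3 + 10*(-12/7)**2 + 13*(-12/7))*10 = (-24 - 1728/343 + 10*(144/49) - 156/7)*10 = (-24 - 1728/343 + 1440/49 - 156/7)*10 = -7524/343*10 = -75240/343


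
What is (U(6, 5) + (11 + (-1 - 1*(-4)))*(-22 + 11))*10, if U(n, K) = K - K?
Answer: -1540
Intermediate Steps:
U(n, K) = 0
(U(6, 5) + (11 + (-1 - 1*(-4)))*(-22 + 11))*10 = (0 + (11 + (-1 - 1*(-4)))*(-22 + 11))*10 = (0 + (11 + (-1 + 4))*(-11))*10 = (0 + (11 + 3)*(-11))*10 = (0 + 14*(-11))*10 = (0 - 154)*10 = -154*10 = -1540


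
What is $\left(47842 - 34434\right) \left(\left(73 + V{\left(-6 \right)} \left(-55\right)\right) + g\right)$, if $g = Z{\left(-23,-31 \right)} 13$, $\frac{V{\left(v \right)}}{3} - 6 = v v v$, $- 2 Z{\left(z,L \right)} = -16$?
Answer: $466960416$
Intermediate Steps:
$Z{\left(z,L \right)} = 8$ ($Z{\left(z,L \right)} = \left(- \frac{1}{2}\right) \left(-16\right) = 8$)
$V{\left(v \right)} = 18 + 3 v^{3}$ ($V{\left(v \right)} = 18 + 3 v v v = 18 + 3 v^{2} v = 18 + 3 v^{3}$)
$g = 104$ ($g = 8 \cdot 13 = 104$)
$\left(47842 - 34434\right) \left(\left(73 + V{\left(-6 \right)} \left(-55\right)\right) + g\right) = \left(47842 - 34434\right) \left(\left(73 + \left(18 + 3 \left(-6\right)^{3}\right) \left(-55\right)\right) + 104\right) = 13408 \left(\left(73 + \left(18 + 3 \left(-216\right)\right) \left(-55\right)\right) + 104\right) = 13408 \left(\left(73 + \left(18 - 648\right) \left(-55\right)\right) + 104\right) = 13408 \left(\left(73 - -34650\right) + 104\right) = 13408 \left(\left(73 + 34650\right) + 104\right) = 13408 \left(34723 + 104\right) = 13408 \cdot 34827 = 466960416$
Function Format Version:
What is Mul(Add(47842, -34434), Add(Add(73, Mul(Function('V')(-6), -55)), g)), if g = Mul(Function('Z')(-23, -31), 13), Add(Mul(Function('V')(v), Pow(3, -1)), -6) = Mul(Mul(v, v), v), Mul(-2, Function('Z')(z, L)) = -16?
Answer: 466960416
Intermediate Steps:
Function('Z')(z, L) = 8 (Function('Z')(z, L) = Mul(Rational(-1, 2), -16) = 8)
Function('V')(v) = Add(18, Mul(3, Pow(v, 3))) (Function('V')(v) = Add(18, Mul(3, Mul(Mul(v, v), v))) = Add(18, Mul(3, Mul(Pow(v, 2), v))) = Add(18, Mul(3, Pow(v, 3))))
g = 104 (g = Mul(8, 13) = 104)
Mul(Add(47842, -34434), Add(Add(73, Mul(Function('V')(-6), -55)), g)) = Mul(Add(47842, -34434), Add(Add(73, Mul(Add(18, Mul(3, Pow(-6, 3))), -55)), 104)) = Mul(13408, Add(Add(73, Mul(Add(18, Mul(3, -216)), -55)), 104)) = Mul(13408, Add(Add(73, Mul(Add(18, -648), -55)), 104)) = Mul(13408, Add(Add(73, Mul(-630, -55)), 104)) = Mul(13408, Add(Add(73, 34650), 104)) = Mul(13408, Add(34723, 104)) = Mul(13408, 34827) = 466960416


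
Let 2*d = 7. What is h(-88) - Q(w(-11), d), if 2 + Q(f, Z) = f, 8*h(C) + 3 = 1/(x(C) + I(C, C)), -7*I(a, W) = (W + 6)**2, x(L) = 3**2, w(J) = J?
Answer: 336377/26644 ≈ 12.625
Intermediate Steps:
x(L) = 9
I(a, W) = -(6 + W)**2/7 (I(a, W) = -(W + 6)**2/7 = -(6 + W)**2/7)
h(C) = -3/8 + 1/(8*(9 - (6 + C)**2/7))
d = 7/2 (d = (1/2)*7 = 7/2 ≈ 3.5000)
Q(f, Z) = -2 + f
h(-88) - Q(w(-11), d) = (182 - 3*(6 - 88)**2)/(8*(-63 + (6 - 88)**2)) - (-2 - 11) = (182 - 3*(-82)**2)/(8*(-63 + (-82)**2)) - 1*(-13) = (182 - 3*6724)/(8*(-63 + 6724)) + 13 = (1/8)*(182 - 20172)/6661 + 13 = (1/8)*(1/6661)*(-19990) + 13 = -9995/26644 + 13 = 336377/26644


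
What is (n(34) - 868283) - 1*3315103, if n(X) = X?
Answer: -4183352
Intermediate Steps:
(n(34) - 868283) - 1*3315103 = (34 - 868283) - 1*3315103 = -868249 - 3315103 = -4183352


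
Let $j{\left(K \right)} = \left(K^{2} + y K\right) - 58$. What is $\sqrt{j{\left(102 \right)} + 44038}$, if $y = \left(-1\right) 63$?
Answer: $\sqrt{47958} \approx 218.99$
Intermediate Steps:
$y = -63$
$j{\left(K \right)} = -58 + K^{2} - 63 K$ ($j{\left(K \right)} = \left(K^{2} - 63 K\right) - 58 = -58 + K^{2} - 63 K$)
$\sqrt{j{\left(102 \right)} + 44038} = \sqrt{\left(-58 + 102^{2} - 6426\right) + 44038} = \sqrt{\left(-58 + 10404 - 6426\right) + 44038} = \sqrt{3920 + 44038} = \sqrt{47958}$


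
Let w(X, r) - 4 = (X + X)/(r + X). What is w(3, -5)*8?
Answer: 8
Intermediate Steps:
w(X, r) = 4 + 2*X/(X + r) (w(X, r) = 4 + (X + X)/(r + X) = 4 + (2*X)/(X + r) = 4 + 2*X/(X + r))
w(3, -5)*8 = (2*(2*(-5) + 3*3)/(3 - 5))*8 = (2*(-10 + 9)/(-2))*8 = (2*(-½)*(-1))*8 = 1*8 = 8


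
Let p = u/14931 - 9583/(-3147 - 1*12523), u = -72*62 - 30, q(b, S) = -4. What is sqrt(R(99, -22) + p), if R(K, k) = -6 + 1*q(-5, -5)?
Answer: I*sqrt(133638959196310)/3713790 ≈ 3.1128*I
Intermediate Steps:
u = -4494 (u = -4464 - 30 = -4494)
p = 3460133/11141370 (p = -4494/14931 - 9583/(-3147 - 1*12523) = -4494*1/14931 - 9583/(-3147 - 12523) = -214/711 - 9583/(-15670) = -214/711 - 9583*(-1/15670) = -214/711 + 9583/15670 = 3460133/11141370 ≈ 0.31057)
R(K, k) = -10 (R(K, k) = -6 + 1*(-4) = -6 - 4 = -10)
sqrt(R(99, -22) + p) = sqrt(-10 + 3460133/11141370) = sqrt(-107953567/11141370) = I*sqrt(133638959196310)/3713790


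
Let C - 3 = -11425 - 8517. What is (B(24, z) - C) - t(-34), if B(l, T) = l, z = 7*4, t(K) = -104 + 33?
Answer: 20034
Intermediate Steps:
t(K) = -71
z = 28
C = -19939 (C = 3 + (-11425 - 8517) = 3 - 19942 = -19939)
(B(24, z) - C) - t(-34) = (24 - 1*(-19939)) - 1*(-71) = (24 + 19939) + 71 = 19963 + 71 = 20034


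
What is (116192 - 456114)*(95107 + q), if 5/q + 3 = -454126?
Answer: -14681519025269756/454129 ≈ -3.2329e+10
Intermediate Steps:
q = -5/454129 (q = 5/(-3 - 454126) = 5/(-454129) = 5*(-1/454129) = -5/454129 ≈ -1.1010e-5)
(116192 - 456114)*(95107 + q) = (116192 - 456114)*(95107 - 5/454129) = -339922*43190846798/454129 = -14681519025269756/454129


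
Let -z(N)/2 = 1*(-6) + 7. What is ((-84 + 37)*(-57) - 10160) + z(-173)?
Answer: -7483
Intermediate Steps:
z(N) = -2 (z(N) = -2*(1*(-6) + 7) = -2*(-6 + 7) = -2*1 = -2)
((-84 + 37)*(-57) - 10160) + z(-173) = ((-84 + 37)*(-57) - 10160) - 2 = (-47*(-57) - 10160) - 2 = (2679 - 10160) - 2 = -7481 - 2 = -7483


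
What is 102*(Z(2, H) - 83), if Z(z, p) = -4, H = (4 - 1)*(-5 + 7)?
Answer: -8874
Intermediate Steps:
H = 6 (H = 3*2 = 6)
102*(Z(2, H) - 83) = 102*(-4 - 83) = 102*(-87) = -8874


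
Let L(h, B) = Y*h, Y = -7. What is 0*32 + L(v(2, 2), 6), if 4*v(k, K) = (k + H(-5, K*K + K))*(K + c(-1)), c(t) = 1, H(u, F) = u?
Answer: 63/4 ≈ 15.750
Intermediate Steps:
v(k, K) = (1 + K)*(-5 + k)/4 (v(k, K) = ((k - 5)*(K + 1))/4 = ((-5 + k)*(1 + K))/4 = ((1 + K)*(-5 + k))/4 = (1 + K)*(-5 + k)/4)
L(h, B) = -7*h
0*32 + L(v(2, 2), 6) = 0*32 - 7*(-5/4 - 5/4*2 + (1/4)*2 + (1/4)*2*2) = 0 - 7*(-5/4 - 5/2 + 1/2 + 1) = 0 - 7*(-9/4) = 0 + 63/4 = 63/4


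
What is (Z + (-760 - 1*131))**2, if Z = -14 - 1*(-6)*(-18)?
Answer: 1026169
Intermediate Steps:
Z = -122 (Z = -14 + 6*(-18) = -14 - 108 = -122)
(Z + (-760 - 1*131))**2 = (-122 + (-760 - 1*131))**2 = (-122 + (-760 - 131))**2 = (-122 - 891)**2 = (-1013)**2 = 1026169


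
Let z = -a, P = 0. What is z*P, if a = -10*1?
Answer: 0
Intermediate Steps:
a = -10
z = 10 (z = -1*(-10) = 10)
z*P = 10*0 = 0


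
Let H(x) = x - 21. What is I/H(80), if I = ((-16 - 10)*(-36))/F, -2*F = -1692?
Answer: 52/2773 ≈ 0.018752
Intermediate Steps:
F = 846 (F = -½*(-1692) = 846)
H(x) = -21 + x
I = 52/47 (I = ((-16 - 10)*(-36))/846 = -26*(-36)*(1/846) = 936*(1/846) = 52/47 ≈ 1.1064)
I/H(80) = 52/(47*(-21 + 80)) = (52/47)/59 = (52/47)*(1/59) = 52/2773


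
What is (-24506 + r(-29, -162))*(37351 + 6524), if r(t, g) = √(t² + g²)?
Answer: -1075200750 + 43875*√27085 ≈ -1.0680e+9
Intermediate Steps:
r(t, g) = √(g² + t²)
(-24506 + r(-29, -162))*(37351 + 6524) = (-24506 + √((-162)² + (-29)²))*(37351 + 6524) = (-24506 + √(26244 + 841))*43875 = (-24506 + √27085)*43875 = -1075200750 + 43875*√27085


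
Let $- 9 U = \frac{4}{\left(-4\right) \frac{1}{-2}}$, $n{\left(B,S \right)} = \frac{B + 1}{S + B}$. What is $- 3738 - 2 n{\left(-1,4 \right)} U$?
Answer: $0$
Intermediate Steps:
$n{\left(B,S \right)} = \frac{1 + B}{B + S}$
$U = - \frac{2}{9}$ ($U = - \frac{4 \frac{1}{\left(-4\right) \frac{1}{-2}}}{9} = - \frac{4 \frac{1}{\left(-4\right) \left(- \frac{1}{2}\right)}}{9} = - \frac{4 \cdot \frac{1}{2}}{9} = \left(- \frac{1}{9}\right) 2 = - \frac{2}{9} \approx -0.22222$)
$- 3738 - 2 n{\left(-1,4 \right)} U = - 3738 - 2 \frac{1 - 1}{-1 + 4} \left(- \frac{2}{9}\right) = - 3738 - 2 \cdot \frac{1}{3} \cdot 0 \left(- \frac{2}{9}\right) = - 3738 \left(-2\right) 0 \left(- \frac{2}{9}\right) = - 3738 \cdot 0 \left(- \frac{2}{9}\right) = \left(-3738\right) 0 = 0$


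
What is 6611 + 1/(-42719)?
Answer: 282415308/42719 ≈ 6611.0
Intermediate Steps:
6611 + 1/(-42719) = 6611 - 1/42719 = 282415308/42719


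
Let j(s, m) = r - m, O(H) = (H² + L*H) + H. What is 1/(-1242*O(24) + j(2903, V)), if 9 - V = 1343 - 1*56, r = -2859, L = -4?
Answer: -1/627549 ≈ -1.5935e-6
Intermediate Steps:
O(H) = H² - 3*H (O(H) = (H² - 4*H) + H = H² - 3*H)
V = -1278 (V = 9 - (1343 - 1*56) = 9 - (1343 - 56) = 9 - 1*1287 = 9 - 1287 = -1278)
j(s, m) = -2859 - m
1/(-1242*O(24) + j(2903, V)) = 1/(-29808*(-3 + 24) + (-2859 - 1*(-1278))) = 1/(-29808*21 + (-2859 + 1278)) = 1/(-1242*504 - 1581) = 1/(-625968 - 1581) = 1/(-627549) = -1/627549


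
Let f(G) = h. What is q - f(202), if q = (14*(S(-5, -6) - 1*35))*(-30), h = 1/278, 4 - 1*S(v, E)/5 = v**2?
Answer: 16346399/278 ≈ 58800.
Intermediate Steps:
S(v, E) = 20 - 5*v**2
h = 1/278 ≈ 0.0035971
f(G) = 1/278
q = 58800 (q = (14*((20 - 5*(-5)**2) - 1*35))*(-30) = (14*((20 - 5*25) - 35))*(-30) = (14*((20 - 125) - 35))*(-30) = (14*(-105 - 35))*(-30) = (14*(-140))*(-30) = -1960*(-30) = 58800)
q - f(202) = 58800 - 1*1/278 = 58800 - 1/278 = 16346399/278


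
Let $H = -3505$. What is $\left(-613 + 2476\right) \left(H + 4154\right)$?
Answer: $1209087$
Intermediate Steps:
$\left(-613 + 2476\right) \left(H + 4154\right) = \left(-613 + 2476\right) \left(-3505 + 4154\right) = 1863 \cdot 649 = 1209087$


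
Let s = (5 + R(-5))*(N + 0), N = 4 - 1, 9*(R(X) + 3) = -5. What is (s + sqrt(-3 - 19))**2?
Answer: -29/9 + 26*I*sqrt(22)/3 ≈ -3.2222 + 40.65*I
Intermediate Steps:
R(X) = -32/9 (R(X) = -3 + (1/9)*(-5) = -3 - 5/9 = -32/9)
N = 3
s = 13/3 (s = (5 - 32/9)*(3 + 0) = (13/9)*3 = 13/3 ≈ 4.3333)
(s + sqrt(-3 - 19))**2 = (13/3 + sqrt(-3 - 19))**2 = (13/3 + sqrt(-22))**2 = (13/3 + I*sqrt(22))**2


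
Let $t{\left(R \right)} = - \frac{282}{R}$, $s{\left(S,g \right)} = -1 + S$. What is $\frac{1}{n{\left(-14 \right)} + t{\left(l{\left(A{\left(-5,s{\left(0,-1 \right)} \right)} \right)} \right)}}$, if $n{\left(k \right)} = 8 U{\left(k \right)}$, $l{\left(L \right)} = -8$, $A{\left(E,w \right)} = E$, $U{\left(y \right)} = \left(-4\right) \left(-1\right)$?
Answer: $\frac{4}{269} \approx 0.01487$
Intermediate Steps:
$U{\left(y \right)} = 4$
$n{\left(k \right)} = 32$ ($n{\left(k \right)} = 8 \cdot 4 = 32$)
$\frac{1}{n{\left(-14 \right)} + t{\left(l{\left(A{\left(-5,s{\left(0,-1 \right)} \right)} \right)} \right)}} = \frac{1}{32 - \frac{282}{-8}} = \frac{1}{32 - - \frac{141}{4}} = \frac{1}{32 + \frac{141}{4}} = \frac{1}{\frac{269}{4}} = \frac{4}{269}$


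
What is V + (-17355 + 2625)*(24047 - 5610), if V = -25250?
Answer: -271602260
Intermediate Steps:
V + (-17355 + 2625)*(24047 - 5610) = -25250 + (-17355 + 2625)*(24047 - 5610) = -25250 - 14730*18437 = -25250 - 271577010 = -271602260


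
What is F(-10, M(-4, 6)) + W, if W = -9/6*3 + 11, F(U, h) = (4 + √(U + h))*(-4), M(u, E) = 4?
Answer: -19/2 - 4*I*√6 ≈ -9.5 - 9.798*I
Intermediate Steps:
F(U, h) = -16 - 4*√(U + h)
W = 13/2 (W = -9*⅙*3 + 11 = -3/2*3 + 11 = -9/2 + 11 = 13/2 ≈ 6.5000)
F(-10, M(-4, 6)) + W = (-16 - 4*√(-10 + 4)) + 13/2 = (-16 - 4*I*√6) + 13/2 = -19/2 - 4*I*√6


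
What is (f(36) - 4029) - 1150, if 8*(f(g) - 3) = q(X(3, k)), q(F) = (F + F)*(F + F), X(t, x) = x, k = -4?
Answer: -5168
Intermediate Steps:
q(F) = 4*F² (q(F) = (2*F)*(2*F) = 4*F²)
f(g) = 11 (f(g) = 3 + (4*(-4)²)/8 = 3 + (4*16)/8 = 3 + (⅛)*64 = 3 + 8 = 11)
(f(36) - 4029) - 1150 = (11 - 4029) - 1150 = -4018 - 1150 = -5168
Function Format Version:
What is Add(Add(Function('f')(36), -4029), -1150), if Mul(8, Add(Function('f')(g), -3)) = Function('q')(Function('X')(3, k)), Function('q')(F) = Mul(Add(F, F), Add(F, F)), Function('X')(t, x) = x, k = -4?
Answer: -5168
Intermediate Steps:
Function('q')(F) = Mul(4, Pow(F, 2)) (Function('q')(F) = Mul(Mul(2, F), Mul(2, F)) = Mul(4, Pow(F, 2)))
Function('f')(g) = 11 (Function('f')(g) = Add(3, Mul(Rational(1, 8), Mul(4, Pow(-4, 2)))) = Add(3, Mul(Rational(1, 8), Mul(4, 16))) = Add(3, Mul(Rational(1, 8), 64)) = Add(3, 8) = 11)
Add(Add(Function('f')(36), -4029), -1150) = Add(Add(11, -4029), -1150) = Add(-4018, -1150) = -5168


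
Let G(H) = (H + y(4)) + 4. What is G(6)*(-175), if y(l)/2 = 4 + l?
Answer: -4550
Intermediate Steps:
y(l) = 8 + 2*l (y(l) = 2*(4 + l) = 8 + 2*l)
G(H) = 20 + H (G(H) = (H + (8 + 2*4)) + 4 = (H + (8 + 8)) + 4 = (H + 16) + 4 = (16 + H) + 4 = 20 + H)
G(6)*(-175) = (20 + 6)*(-175) = 26*(-175) = -4550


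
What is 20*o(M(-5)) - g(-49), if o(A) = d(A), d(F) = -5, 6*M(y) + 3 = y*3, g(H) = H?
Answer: -51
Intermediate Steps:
M(y) = -½ + y/2 (M(y) = -½ + (y*3)/6 = -½ + (3*y)/6 = -½ + y/2)
o(A) = -5
20*o(M(-5)) - g(-49) = 20*(-5) - 1*(-49) = -100 + 49 = -51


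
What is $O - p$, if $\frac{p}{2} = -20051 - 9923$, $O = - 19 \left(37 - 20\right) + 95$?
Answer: $59720$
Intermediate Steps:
$O = -228$ ($O = - 19 \left(37 - 20\right) + 95 = \left(-19\right) 17 + 95 = -323 + 95 = -228$)
$p = -59948$ ($p = 2 \left(-20051 - 9923\right) = 2 \left(-29974\right) = -59948$)
$O - p = -228 - -59948 = -228 + 59948 = 59720$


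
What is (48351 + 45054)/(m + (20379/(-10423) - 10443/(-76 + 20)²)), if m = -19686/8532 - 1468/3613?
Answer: -224082754583792832/19189615820693 ≈ -11677.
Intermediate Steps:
m = -13941749/5137686 (m = -19686*1/8532 - 1468*1/3613 = -3281/1422 - 1468/3613 = -13941749/5137686 ≈ -2.7136)
(48351 + 45054)/(m + (20379/(-10423) - 10443/(-76 + 20)²)) = (48351 + 45054)/(-13941749/5137686 + (20379/(-10423) - 10443/(-76 + 20)²)) = 93405/(-13941749/5137686 + (20379*(-1/10423) - 10443/((-56)²))) = 93405/(-13941749/5137686 + (-20379/10423 - 10443/3136)) = 93405/(-13941749/5137686 - 24679419/4669504) = 93405/(-95948079103465/11995222663872) = 93405*(-11995222663872/95948079103465) = -224082754583792832/19189615820693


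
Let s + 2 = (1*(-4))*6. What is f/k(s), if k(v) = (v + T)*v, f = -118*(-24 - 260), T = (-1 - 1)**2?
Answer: 8378/143 ≈ 58.587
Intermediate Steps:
T = 4 (T = (-2)**2 = 4)
f = 33512 (f = -118*(-284) = 33512)
s = -26 (s = -2 + (1*(-4))*6 = -2 - 4*6 = -2 - 24 = -26)
k(v) = v*(4 + v) (k(v) = (v + 4)*v = (4 + v)*v = v*(4 + v))
f/k(s) = 33512/((-26*(4 - 26))) = 33512/((-26*(-22))) = 33512/572 = 33512*(1/572) = 8378/143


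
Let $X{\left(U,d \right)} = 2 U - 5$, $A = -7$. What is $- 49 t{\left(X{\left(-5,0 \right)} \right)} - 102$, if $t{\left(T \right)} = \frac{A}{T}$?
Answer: $- \frac{1873}{15} \approx -124.87$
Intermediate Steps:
$X{\left(U,d \right)} = -5 + 2 U$
$t{\left(T \right)} = - \frac{7}{T}$
$- 49 t{\left(X{\left(-5,0 \right)} \right)} - 102 = - 49 \left(- \frac{7}{-5 + 2 \left(-5\right)}\right) - 102 = - 49 \left(- \frac{7}{-5 - 10}\right) - 102 = - 49 \left(- \frac{7}{-15}\right) - 102 = - 49 \left(\left(-7\right) \left(- \frac{1}{15}\right)\right) - 102 = \left(-49\right) \frac{7}{15} - 102 = - \frac{343}{15} - 102 = - \frac{1873}{15}$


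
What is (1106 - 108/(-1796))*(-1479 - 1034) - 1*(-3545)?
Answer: -1246416868/449 ≈ -2.7760e+6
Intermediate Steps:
(1106 - 108/(-1796))*(-1479 - 1034) - 1*(-3545) = (1106 - 108*(-1/1796))*(-2513) + 3545 = (1106 + 27/449)*(-2513) + 3545 = (496621/449)*(-2513) + 3545 = -1248008573/449 + 3545 = -1246416868/449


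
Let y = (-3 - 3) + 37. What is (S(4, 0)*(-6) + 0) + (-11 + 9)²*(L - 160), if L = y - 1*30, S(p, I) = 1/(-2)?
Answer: -633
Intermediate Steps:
S(p, I) = -½
y = 31 (y = -6 + 37 = 31)
L = 1 (L = 31 - 1*30 = 31 - 30 = 1)
(S(4, 0)*(-6) + 0) + (-11 + 9)²*(L - 160) = (-½*(-6) + 0) + (-11 + 9)²*(1 - 160) = (3 + 0) + (-2)²*(-159) = 3 + 4*(-159) = 3 - 636 = -633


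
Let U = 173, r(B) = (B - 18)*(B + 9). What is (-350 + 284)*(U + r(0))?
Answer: -726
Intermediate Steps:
r(B) = (-18 + B)*(9 + B)
(-350 + 284)*(U + r(0)) = (-350 + 284)*(173 + (-162 + 0² - 9*0)) = -66*(173 + (-162 + 0 + 0)) = -66*(173 - 162) = -66*11 = -726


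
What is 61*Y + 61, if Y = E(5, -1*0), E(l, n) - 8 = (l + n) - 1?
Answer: 793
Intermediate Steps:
E(l, n) = 7 + l + n (E(l, n) = 8 + ((l + n) - 1) = 8 + (-1 + l + n) = 7 + l + n)
Y = 12 (Y = 7 + 5 - 1*0 = 7 + 5 + 0 = 12)
61*Y + 61 = 61*12 + 61 = 732 + 61 = 793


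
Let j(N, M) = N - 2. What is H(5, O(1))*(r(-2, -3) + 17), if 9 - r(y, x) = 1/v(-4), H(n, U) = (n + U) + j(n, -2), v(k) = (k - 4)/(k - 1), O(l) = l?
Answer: 1827/8 ≈ 228.38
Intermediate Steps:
j(N, M) = -2 + N
v(k) = (-4 + k)/(-1 + k)
H(n, U) = -2 + U + 2*n (H(n, U) = (n + U) + (-2 + n) = (U + n) + (-2 + n) = -2 + U + 2*n)
r(y, x) = 67/8 (r(y, x) = 9 - 1/((-4 - 4)/(-1 - 4)) = 9 - 1/(-8/(-5)) = 9 - 1/((-⅕*(-8))) = 9 - 1/8/5 = 9 - 1*5/8 = 9 - 5/8 = 67/8)
H(5, O(1))*(r(-2, -3) + 17) = (-2 + 1 + 2*5)*(67/8 + 17) = (-2 + 1 + 10)*(203/8) = 9*(203/8) = 1827/8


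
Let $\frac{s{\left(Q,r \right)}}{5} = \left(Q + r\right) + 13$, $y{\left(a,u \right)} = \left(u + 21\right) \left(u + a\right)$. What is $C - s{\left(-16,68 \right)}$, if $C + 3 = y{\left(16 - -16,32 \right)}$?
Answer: $3064$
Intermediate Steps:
$y{\left(a,u \right)} = \left(21 + u\right) \left(a + u\right)$
$C = 3389$ ($C = -3 + \left(32^{2} + 21 \left(16 - -16\right) + 21 \cdot 32 + \left(16 - -16\right) 32\right) = -3 + \left(1024 + 21 \left(16 + 16\right) + 672 + \left(16 + 16\right) 32\right) = -3 + \left(1024 + 21 \cdot 32 + 672 + 32 \cdot 32\right) = -3 + \left(1024 + 672 + 672 + 1024\right) = -3 + 3392 = 3389$)
$s{\left(Q,r \right)} = 65 + 5 Q + 5 r$ ($s{\left(Q,r \right)} = 5 \left(\left(Q + r\right) + 13\right) = 5 \left(13 + Q + r\right) = 65 + 5 Q + 5 r$)
$C - s{\left(-16,68 \right)} = 3389 - \left(65 + 5 \left(-16\right) + 5 \cdot 68\right) = 3389 - \left(65 - 80 + 340\right) = 3389 - 325 = 3064$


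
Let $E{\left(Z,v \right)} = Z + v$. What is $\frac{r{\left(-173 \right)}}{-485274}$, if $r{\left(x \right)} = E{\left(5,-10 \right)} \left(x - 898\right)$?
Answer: $- \frac{1785}{161758} \approx -0.011035$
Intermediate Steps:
$r{\left(x \right)} = 4490 - 5 x$ ($r{\left(x \right)} = \left(5 - 10\right) \left(x - 898\right) = - 5 \left(-898 + x\right) = 4490 - 5 x$)
$\frac{r{\left(-173 \right)}}{-485274} = \frac{4490 - -865}{-485274} = \left(4490 + 865\right) \left(- \frac{1}{485274}\right) = 5355 \left(- \frac{1}{485274}\right) = - \frac{1785}{161758}$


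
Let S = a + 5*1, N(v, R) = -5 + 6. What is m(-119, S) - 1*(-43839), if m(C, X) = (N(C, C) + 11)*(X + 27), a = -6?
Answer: 44151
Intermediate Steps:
N(v, R) = 1
S = -1 (S = -6 + 5*1 = -6 + 5 = -1)
m(C, X) = 324 + 12*X (m(C, X) = (1 + 11)*(X + 27) = 12*(27 + X) = 324 + 12*X)
m(-119, S) - 1*(-43839) = (324 + 12*(-1)) - 1*(-43839) = (324 - 12) + 43839 = 312 + 43839 = 44151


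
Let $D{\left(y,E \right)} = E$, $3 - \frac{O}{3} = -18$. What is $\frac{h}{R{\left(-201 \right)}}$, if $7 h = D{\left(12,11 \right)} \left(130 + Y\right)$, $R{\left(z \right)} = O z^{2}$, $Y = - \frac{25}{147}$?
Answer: $\frac{209935}{2619075627} \approx 8.0156 \cdot 10^{-5}$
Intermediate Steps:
$O = 63$ ($O = 9 - -54 = 9 + 54 = 63$)
$Y = - \frac{25}{147}$ ($Y = \left(-25\right) \frac{1}{147} = - \frac{25}{147} \approx -0.17007$)
$R{\left(z \right)} = 63 z^{2}$
$h = \frac{209935}{1029}$ ($h = \frac{11 \left(130 - \frac{25}{147}\right)}{7} = \frac{11 \cdot \frac{19085}{147}}{7} = \frac{1}{7} \cdot \frac{209935}{147} = \frac{209935}{1029} \approx 204.02$)
$\frac{h}{R{\left(-201 \right)}} = \frac{209935}{1029 \cdot 63 \left(-201\right)^{2}} = \frac{209935}{1029 \cdot 63 \cdot 40401} = \frac{209935}{1029 \cdot 2545263} = \frac{209935}{1029} \cdot \frac{1}{2545263} = \frac{209935}{2619075627}$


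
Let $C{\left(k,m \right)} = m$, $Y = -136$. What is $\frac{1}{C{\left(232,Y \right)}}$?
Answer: $- \frac{1}{136} \approx -0.0073529$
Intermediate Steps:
$\frac{1}{C{\left(232,Y \right)}} = \frac{1}{-136} = - \frac{1}{136}$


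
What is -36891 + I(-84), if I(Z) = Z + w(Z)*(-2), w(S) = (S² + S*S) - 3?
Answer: -65193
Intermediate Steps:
w(S) = -3 + 2*S² (w(S) = (S² + S²) - 3 = 2*S² - 3 = -3 + 2*S²)
I(Z) = 6 + Z - 4*Z² (I(Z) = Z + (-3 + 2*Z²)*(-2) = Z + (6 - 4*Z²) = 6 + Z - 4*Z²)
-36891 + I(-84) = -36891 + (6 - 84 - 4*(-84)²) = -36891 + (6 - 84 - 4*7056) = -36891 + (6 - 84 - 28224) = -36891 - 28302 = -65193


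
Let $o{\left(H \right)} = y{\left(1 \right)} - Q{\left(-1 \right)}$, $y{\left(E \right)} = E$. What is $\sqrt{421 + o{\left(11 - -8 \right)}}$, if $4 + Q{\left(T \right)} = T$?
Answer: $\sqrt{427} \approx 20.664$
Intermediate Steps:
$Q{\left(T \right)} = -4 + T$
$o{\left(H \right)} = 6$ ($o{\left(H \right)} = 1 - \left(-4 - 1\right) = 1 - -5 = 1 + 5 = 6$)
$\sqrt{421 + o{\left(11 - -8 \right)}} = \sqrt{421 + 6} = \sqrt{427}$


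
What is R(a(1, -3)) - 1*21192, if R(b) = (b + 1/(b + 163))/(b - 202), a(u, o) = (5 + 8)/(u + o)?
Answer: -921998989/43507 ≈ -21192.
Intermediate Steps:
a(u, o) = 13/(o + u)
R(b) = (b + 1/(163 + b))/(-202 + b)
R(a(1, -3)) - 1*21192 = (1 + (13/(-3 + 1))² + 163*(13/(-3 + 1)))/(-32926 + (13/(-3 + 1))² - 507/(-3 + 1)) - 1*21192 = (1 + (13/(-2))² + 163*(13/(-2)))/(-32926 + (13/(-2))² - 507/(-2)) - 21192 = (1 + (13*(-½))² + 163*(13*(-½)))/(-32926 + (13*(-½))² - 507*(-1)/2) - 21192 = (1 + (-13/2)² + 163*(-13/2))/(-32926 + (-13/2)² - 39*(-13/2)) - 21192 = (1 + 169/4 - 2119/2)/(-32926 + 169/4 + 507/2) - 21192 = -4065/4/(-130521/4) - 21192 = -4/130521*(-4065/4) - 21192 = 1355/43507 - 21192 = -921998989/43507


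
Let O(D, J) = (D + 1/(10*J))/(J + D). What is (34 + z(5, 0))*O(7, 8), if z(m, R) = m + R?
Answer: 7293/400 ≈ 18.232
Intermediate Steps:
O(D, J) = (D + 1/(10*J))/(D + J)
z(m, R) = R + m
(34 + z(5, 0))*O(7, 8) = (34 + (0 + 5))*((⅒ + 7*8)/(8*(7 + 8))) = (34 + 5)*((⅛)*(⅒ + 56)/15) = 39*((⅛)*(1/15)*(561/10)) = 39*(187/400) = 7293/400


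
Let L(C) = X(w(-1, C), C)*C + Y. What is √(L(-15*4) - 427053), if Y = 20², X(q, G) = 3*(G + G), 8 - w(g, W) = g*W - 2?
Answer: I*√405053 ≈ 636.44*I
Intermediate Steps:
w(g, W) = 10 - W*g (w(g, W) = 8 - (g*W - 2) = 8 - (W*g - 2) = 8 - (-2 + W*g) = 8 + (2 - W*g) = 10 - W*g)
X(q, G) = 6*G (X(q, G) = 3*(2*G) = 6*G)
Y = 400
L(C) = 400 + 6*C² (L(C) = (6*C)*C + 400 = 6*C² + 400 = 400 + 6*C²)
√(L(-15*4) - 427053) = √((400 + 6*(-15*4)²) - 427053) = √((400 + 6*(-60)²) - 427053) = √((400 + 6*3600) - 427053) = √((400 + 21600) - 427053) = √(22000 - 427053) = √(-405053) = I*√405053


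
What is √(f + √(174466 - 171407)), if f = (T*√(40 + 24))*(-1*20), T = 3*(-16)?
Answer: √(7680 + √3059) ≈ 87.951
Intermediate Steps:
T = -48
f = 7680 (f = (-48*√(40 + 24))*(-1*20) = -48*√64*(-20) = -48*8*(-20) = -384*(-20) = 7680)
√(f + √(174466 - 171407)) = √(7680 + √(174466 - 171407)) = √(7680 + √3059)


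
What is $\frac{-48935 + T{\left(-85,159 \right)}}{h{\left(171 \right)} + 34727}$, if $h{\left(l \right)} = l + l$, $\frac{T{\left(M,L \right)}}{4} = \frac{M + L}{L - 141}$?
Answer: $- \frac{440267}{315621} \approx -1.3949$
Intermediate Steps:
$T{\left(M,L \right)} = \frac{4 \left(L + M\right)}{-141 + L}$ ($T{\left(M,L \right)} = 4 \frac{M + L}{L - 141} = 4 \frac{L + M}{-141 + L} = \frac{4 \left(L + M\right)}{-141 + L}$)
$h{\left(l \right)} = 2 l$
$\frac{-48935 + T{\left(-85,159 \right)}}{h{\left(171 \right)} + 34727} = \frac{-48935 + \frac{4 \left(159 - 85\right)}{-141 + 159}}{2 \cdot 171 + 34727} = \frac{-48935 + 4 \cdot \frac{1}{18} \cdot 74}{342 + 34727} = \frac{-48935 + 4 \cdot \frac{1}{18} \cdot 74}{35069} = \left(-48935 + \frac{148}{9}\right) \frac{1}{35069} = \left(- \frac{440267}{9}\right) \frac{1}{35069} = - \frac{440267}{315621}$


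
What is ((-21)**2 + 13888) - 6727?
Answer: 7602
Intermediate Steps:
((-21)**2 + 13888) - 6727 = (441 + 13888) - 6727 = 14329 - 6727 = 7602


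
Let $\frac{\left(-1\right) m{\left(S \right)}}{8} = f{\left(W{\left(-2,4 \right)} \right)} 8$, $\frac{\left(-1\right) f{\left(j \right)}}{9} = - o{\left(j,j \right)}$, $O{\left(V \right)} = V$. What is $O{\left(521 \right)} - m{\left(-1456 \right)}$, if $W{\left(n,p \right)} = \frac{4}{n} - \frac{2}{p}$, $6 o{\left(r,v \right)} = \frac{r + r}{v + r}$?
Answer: $617$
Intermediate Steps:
$o{\left(r,v \right)} = \frac{r}{3 \left(r + v\right)}$ ($o{\left(r,v \right)} = \frac{\left(r + r\right) \frac{1}{v + r}}{6} = \frac{2 r \frac{1}{r + v}}{6} = \frac{r}{3 \left(r + v\right)}$)
$W{\left(n,p \right)} = - \frac{2}{p} + \frac{4}{n}$
$f{\left(j \right)} = \frac{3}{2}$ ($f{\left(j \right)} = - 9 \left(- \frac{j}{3 \left(j + j\right)}\right) = - 9 \left(- \frac{j}{3 \cdot 2 j}\right) = - 9 \left(- \frac{j \frac{1}{2 j}}{3}\right) = - 9 \left(\left(-1\right) \frac{1}{6}\right) = \left(-9\right) \left(- \frac{1}{6}\right) = \frac{3}{2}$)
$m{\left(S \right)} = -96$ ($m{\left(S \right)} = - 8 \cdot \frac{3}{2} \cdot 8 = \left(-8\right) 12 = -96$)
$O{\left(521 \right)} - m{\left(-1456 \right)} = 521 - -96 = 521 + 96 = 617$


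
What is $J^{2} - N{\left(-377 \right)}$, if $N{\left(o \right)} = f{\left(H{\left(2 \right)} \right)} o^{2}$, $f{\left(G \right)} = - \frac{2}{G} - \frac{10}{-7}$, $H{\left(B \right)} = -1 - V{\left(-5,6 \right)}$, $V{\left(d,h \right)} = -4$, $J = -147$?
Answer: $- \frac{1820275}{21} \approx -86680.0$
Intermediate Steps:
$H{\left(B \right)} = 3$ ($H{\left(B \right)} = -1 - -4 = -1 + 4 = 3$)
$f{\left(G \right)} = \frac{10}{7} - \frac{2}{G}$ ($f{\left(G \right)} = - \frac{2}{G} - - \frac{10}{7} = - \frac{2}{G} + \frac{10}{7} = \frac{10}{7} - \frac{2}{G}$)
$N{\left(o \right)} = \frac{16 o^{2}}{21}$ ($N{\left(o \right)} = \left(\frac{10}{7} - \frac{2}{3}\right) o^{2} = \frac{16 o^{2}}{21}$)
$J^{2} - N{\left(-377 \right)} = \left(-147\right)^{2} - \frac{16 \left(-377\right)^{2}}{21} = 21609 - \frac{16}{21} \cdot 142129 = 21609 - \frac{2274064}{21} = - \frac{1820275}{21}$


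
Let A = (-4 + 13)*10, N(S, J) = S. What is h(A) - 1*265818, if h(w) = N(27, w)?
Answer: -265791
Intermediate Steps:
A = 90 (A = 9*10 = 90)
h(w) = 27
h(A) - 1*265818 = 27 - 1*265818 = 27 - 265818 = -265791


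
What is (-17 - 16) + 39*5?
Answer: 162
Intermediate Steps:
(-17 - 16) + 39*5 = -33 + 195 = 162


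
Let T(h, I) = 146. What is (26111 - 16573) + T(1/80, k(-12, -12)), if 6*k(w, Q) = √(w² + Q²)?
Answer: 9684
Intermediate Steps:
k(w, Q) = √(Q² + w²)/6 (k(w, Q) = √(w² + Q²)/6 = √(Q² + w²)/6)
(26111 - 16573) + T(1/80, k(-12, -12)) = (26111 - 16573) + 146 = 9538 + 146 = 9684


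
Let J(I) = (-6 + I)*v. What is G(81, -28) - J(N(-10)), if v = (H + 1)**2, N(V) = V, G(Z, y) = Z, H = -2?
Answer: 97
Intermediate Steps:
v = 1 (v = (-2 + 1)**2 = (-1)**2 = 1)
J(I) = -6 + I (J(I) = (-6 + I)*1 = -6 + I)
G(81, -28) - J(N(-10)) = 81 - (-6 - 10) = 81 - 1*(-16) = 81 + 16 = 97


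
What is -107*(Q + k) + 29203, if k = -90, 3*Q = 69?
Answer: 36372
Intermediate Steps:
Q = 23 (Q = (⅓)*69 = 23)
-107*(Q + k) + 29203 = -107*(23 - 90) + 29203 = -107*(-67) + 29203 = 7169 + 29203 = 36372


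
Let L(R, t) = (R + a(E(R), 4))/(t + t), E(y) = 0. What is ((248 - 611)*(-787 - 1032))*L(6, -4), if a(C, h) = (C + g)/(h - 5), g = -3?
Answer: -5942673/8 ≈ -7.4283e+5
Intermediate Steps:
a(C, h) = (-3 + C)/(-5 + h) (a(C, h) = (C - 3)/(h - 5) = (-3 + C)/(-5 + h))
L(R, t) = (3 + R)/(2*t) (L(R, t) = (R + (-3 + 0)/(-5 + 4))/(t + t) = (R - 3/(-1))/((2*t)) = (R - 1*(-3))*(1/(2*t)) = (R + 3)*(1/(2*t)) = (3 + R)*(1/(2*t)) = (3 + R)/(2*t))
((248 - 611)*(-787 - 1032))*L(6, -4) = ((248 - 611)*(-787 - 1032))*((1/2)*(3 + 6)/(-4)) = (-363*(-1819))*((1/2)*(-1/4)*9) = 660297*(-9/8) = -5942673/8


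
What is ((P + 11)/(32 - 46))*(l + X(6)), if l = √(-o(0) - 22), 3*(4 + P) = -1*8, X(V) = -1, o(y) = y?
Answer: 13/42 - 13*I*√22/42 ≈ 0.30952 - 1.4518*I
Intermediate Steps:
P = -20/3 (P = -4 + (-1*8)/3 = -4 + (⅓)*(-8) = -4 - 8/3 = -20/3 ≈ -6.6667)
l = I*√22 (l = √(-1*0 - 22) = √(0 - 22) = √(-22) = I*√22 ≈ 4.6904*I)
((P + 11)/(32 - 46))*(l + X(6)) = ((-20/3 + 11)/(32 - 46))*(I*√22 - 1) = ((13/3)/(-14))*(-1 + I*√22) = ((13/3)*(-1/14))*(-1 + I*√22) = -13*(-1 + I*√22)/42 = 13/42 - 13*I*√22/42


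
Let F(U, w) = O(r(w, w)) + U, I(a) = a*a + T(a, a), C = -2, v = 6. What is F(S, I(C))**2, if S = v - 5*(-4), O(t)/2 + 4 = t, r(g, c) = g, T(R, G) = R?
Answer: 484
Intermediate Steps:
O(t) = -8 + 2*t
S = 26 (S = 6 - 5*(-4) = 6 + 20 = 26)
I(a) = a + a**2 (I(a) = a*a + a = a**2 + a = a + a**2)
F(U, w) = -8 + U + 2*w (F(U, w) = (-8 + 2*w) + U = -8 + U + 2*w)
F(S, I(C))**2 = (-8 + 26 + 2*(-2*(1 - 2)))**2 = (-8 + 26 + 2*(-2*(-1)))**2 = (-8 + 26 + 2*2)**2 = (-8 + 26 + 4)**2 = 22**2 = 484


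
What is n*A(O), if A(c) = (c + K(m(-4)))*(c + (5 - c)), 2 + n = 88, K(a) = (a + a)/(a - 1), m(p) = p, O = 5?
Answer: 2838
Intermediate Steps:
K(a) = 2*a/(-1 + a) (K(a) = (2*a)/(-1 + a) = 2*a/(-1 + a))
n = 86 (n = -2 + 88 = 86)
A(c) = 8 + 5*c (A(c) = (c + 2*(-4)/(-1 - 4))*(c + (5 - c)) = (c + 2*(-4)/(-5))*5 = (c + 2*(-4)*(-1/5))*5 = (c + 8/5)*5 = (8/5 + c)*5 = 8 + 5*c)
n*A(O) = 86*(8 + 5*5) = 86*(8 + 25) = 86*33 = 2838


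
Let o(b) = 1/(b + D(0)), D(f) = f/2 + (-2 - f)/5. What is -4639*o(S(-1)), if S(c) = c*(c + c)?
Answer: -23195/8 ≈ -2899.4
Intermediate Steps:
D(f) = -⅖ + 3*f/10 (D(f) = f*(½) + (-2 - f)*(⅕) = f/2 + (-⅖ - f/5) = -⅖ + 3*f/10)
S(c) = 2*c² (S(c) = c*(2*c) = 2*c²)
o(b) = 1/(-⅖ + b) (o(b) = 1/(b + (-⅖ + (3/10)*0)) = 1/(b + (-⅖ + 0)) = 1/(b - ⅖) = 1/(-⅖ + b))
-4639*o(S(-1)) = -23195/(-2 + 5*(2*(-1)²)) = -23195/(-2 + 5*(2*1)) = -23195/(-2 + 5*2) = -23195/(-2 + 10) = -23195/8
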